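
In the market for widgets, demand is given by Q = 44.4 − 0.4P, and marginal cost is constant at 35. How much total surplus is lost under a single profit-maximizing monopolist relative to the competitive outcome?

Inverting demand: P = 111 − 2.5Q.
Perfect competition: P = MC = 35, so 111 − 2.5Q = 35 and Q = 30.4.
Monopoly sets MR = MC: 111 − 5Q = 35 ⇒ Q = 15.2, P = 111 − 2.5·15.2 = 73.
DWL is the triangle between Q = 15.2 and Q = 30.4: ½·(30.4 − 15.2)·(73 − 35) = 288.8.

DWL = 288.8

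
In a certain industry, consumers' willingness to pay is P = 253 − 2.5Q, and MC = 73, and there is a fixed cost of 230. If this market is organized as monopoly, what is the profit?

Monopoly sets MR = MC: 253 − 5Q = 73 ⇒ Q = 36, P = 253 − 2.5·36 = 163.
Profit = (163 − 73)·36 − 230 = 3010.

Profit = 3010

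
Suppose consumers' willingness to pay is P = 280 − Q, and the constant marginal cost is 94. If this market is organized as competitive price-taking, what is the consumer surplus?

Under competition P = MC = 94, so Q = (280 − 94)/1 = 186.
CS = ½·(280 − 94)·186 = 17298.

CS = 17298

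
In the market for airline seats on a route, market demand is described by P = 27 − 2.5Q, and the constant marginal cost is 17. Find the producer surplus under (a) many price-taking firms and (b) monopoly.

Under competition P = MC = 17, so Q = (27 − 17)/2.5 = 4.
PS = (17 − 17)·4 = 0.
Monopoly sets MR = MC: 27 − 5Q = 17 ⇒ Q = 2, P = 27 − 2.5·2 = 22.
PS = (22 − 17)·2 = 10.

Competition: PS = 0; Monopoly: PS = 10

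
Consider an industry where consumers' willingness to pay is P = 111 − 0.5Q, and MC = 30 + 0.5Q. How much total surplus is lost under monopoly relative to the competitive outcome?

DWL = 364.5

Competitive equilibrium sets price equal to marginal cost: 111 − 0.5Q = 30 + 0.5Q, so Q = 81 and P = 70.5.
The monopolist equates marginal revenue to marginal cost: 111 − Q = 30 + 0.5Q, so Q = 54. From demand, P = 84.
CS = ½·(111 − 70.5)·81 = 1640.25; PS = (70.5·81 − 30·81 − ½·0.5·81²) = 1640.25; TS = 3280.5.
CS = ½·(111 − 84)·54 = 729; PS = (84·54 − 30·54 − ½·0.5·54²) = 2187; TS = 2916.
DWL = 3280.5 − 2916 = 364.5.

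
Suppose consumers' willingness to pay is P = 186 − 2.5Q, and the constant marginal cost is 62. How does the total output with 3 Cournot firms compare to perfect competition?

Cournot: Q = 37.2; Competition: Q = 49.6

With 3 symmetric Cournot firms, each firm's FOC gives 186 − 10q = 62, so q = 12.4, Q = 3·12.4 = 37.2, and P = 93.
Perfect competition: P = MC = 62, so 186 − 2.5Q = 62 and Q = 49.6.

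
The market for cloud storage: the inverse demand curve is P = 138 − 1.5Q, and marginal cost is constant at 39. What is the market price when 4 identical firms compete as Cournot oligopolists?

P = 58.8

Cournot with 4 identical firms: the symmetric best-response condition is 138 − 7.5q = 39. Each firm produces q = 13.2, total output Q = 52.8, price P = 58.8.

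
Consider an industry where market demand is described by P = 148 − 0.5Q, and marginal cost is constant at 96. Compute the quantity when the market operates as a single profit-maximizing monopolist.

Q = 52

A monopolist chooses Q where MR = MC. MR = 148 − Q; setting this equal to 96 gives Q = 52 and P = 122.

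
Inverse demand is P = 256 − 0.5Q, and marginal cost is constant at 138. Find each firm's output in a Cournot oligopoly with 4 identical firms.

Cournot with 4 identical firms: the symmetric best-response condition is 256 − 2.5q = 138. Each firm produces q = 47.2, total output Q = 188.8, price P = 161.6.

q_i = 47.2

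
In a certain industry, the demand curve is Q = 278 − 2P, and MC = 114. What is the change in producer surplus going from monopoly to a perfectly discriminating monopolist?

Inverting demand: P = 139 − 0.5Q.
Monopoly sets MR = MC: 139 − Q = 114 ⇒ Q = 25, P = 139 − 0.5·25 = 126.5.
PS = (126.5 − 114)·25 = 312.5.
A perfectly discriminating monopolist sells every unit with P(Q) ≥ MC(Q), so output equals the competitive quantity Q = 50. Each buyer pays their reservation price, so CS = 0 and the firm captures all surplus.
PS = ½·(139 − 114)·50 = 625.
Change in producer surplus: 625 − 312.5 = 312.5.

PS rises by 312.5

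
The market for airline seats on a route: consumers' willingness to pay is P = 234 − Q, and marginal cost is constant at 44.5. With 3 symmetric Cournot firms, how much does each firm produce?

In a 3-firm Cournot equilibrium, symmetry and the first-order condition give q = (234 − 44.5)/(4) = 47.375. So Q = 142.125 and P = 91.875.

q_i = 47.375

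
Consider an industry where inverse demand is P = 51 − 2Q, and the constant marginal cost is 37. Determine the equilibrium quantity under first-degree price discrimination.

Under first-degree price discrimination the firm charges each unit its demand price and produces up to where P = MC, i.e. Q = 7. Consumer surplus is zero; producer surplus equals total surplus.

Q = 7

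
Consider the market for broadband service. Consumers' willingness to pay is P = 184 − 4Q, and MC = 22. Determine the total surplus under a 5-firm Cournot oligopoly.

With 5 symmetric Cournot firms, each firm's FOC gives 184 − 24q = 22, so q = 6.75, Q = 5·6.75 = 33.75, and P = 49.
CS = ½·(184 − 49)·33.75 = 2278.125; PS = (49 − 22)·33.75 = 911.25; TS = 3189.375.

TS = 3189.375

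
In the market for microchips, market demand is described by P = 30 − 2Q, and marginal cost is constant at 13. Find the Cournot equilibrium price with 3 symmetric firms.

P = 17.25

In a 3-firm Cournot equilibrium, symmetry and the first-order condition give q = (30 − 13)/(8) = 2.125. So Q = 6.375 and P = 17.25.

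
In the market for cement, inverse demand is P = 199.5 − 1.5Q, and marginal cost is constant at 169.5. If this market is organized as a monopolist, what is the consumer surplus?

Monopoly sets MR = MC: 199.5 − 3Q = 169.5 ⇒ Q = 10, P = 199.5 − 1.5·10 = 184.5.
CS = ½·(199.5 − 184.5)·10 = 75.

CS = 75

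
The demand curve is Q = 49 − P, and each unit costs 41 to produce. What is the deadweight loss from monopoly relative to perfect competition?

Inverting demand: P = 49 − Q.
Under competition P = MC = 41, so Q = (49 − 41)/1 = 8.
The monopolist equates marginal revenue to marginal cost: 49 − 2Q = 41, so Q = 4. From demand, P = 45.
DWL is the triangle between Q = 4 and Q = 8: ½·(8 − 4)·(45 − 41) = 8.

DWL = 8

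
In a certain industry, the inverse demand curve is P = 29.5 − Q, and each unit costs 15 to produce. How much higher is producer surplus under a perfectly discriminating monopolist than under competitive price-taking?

Competitive firms price at marginal cost: P = 15, giving Q = 14.5.
PS = (15 − 15)·14.5 = 0.
Under first-degree price discrimination the firm charges each unit its demand price and produces up to where P = MC, i.e. Q = 14.5. Consumer surplus is zero; producer surplus equals total surplus.
PS = ½·(29.5 − 15)·14.5 = 105.125.
Change in producer surplus: 105.125 − 0 = 105.125.

PS rises by 105.125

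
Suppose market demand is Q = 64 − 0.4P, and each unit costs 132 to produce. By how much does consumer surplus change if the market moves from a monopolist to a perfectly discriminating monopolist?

Inverting demand: P = 160 − 2.5Q.
The monopolist equates marginal revenue to marginal cost: 160 − 5Q = 132, so Q = 5.6. From demand, P = 146.
CS = ½·(160 − 146)·5.6 = 39.2.
A perfectly discriminating monopolist sells every unit with P(Q) ≥ MC(Q), so output equals the competitive quantity Q = 11.2. Each buyer pays their reservation price, so CS = 0 and the firm captures all surplus.
CS = 0.
Change in consumer surplus: 0 − 39.2 = −39.2.

Consumer surplus falls by 39.2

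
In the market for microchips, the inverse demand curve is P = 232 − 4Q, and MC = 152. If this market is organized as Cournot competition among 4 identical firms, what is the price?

P = 168

In a 4-firm Cournot equilibrium, symmetry and the first-order condition give q = (232 − 152)/(20) = 4. So Q = 16 and P = 168.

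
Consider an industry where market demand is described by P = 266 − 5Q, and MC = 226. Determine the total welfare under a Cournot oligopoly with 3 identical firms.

TS = 150

In a 3-firm Cournot equilibrium, symmetry and the first-order condition give q = (266 − 226)/(20) = 2. So Q = 6 and P = 236.
CS = ½·(266 − 236)·6 = 90; PS = (236 − 226)·6 = 60; TS = 150.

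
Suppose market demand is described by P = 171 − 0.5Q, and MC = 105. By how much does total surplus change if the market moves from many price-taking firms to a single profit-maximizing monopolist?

Total surplus falls by 1089

Competitive firms price at marginal cost: P = 105, giving Q = 132.
CS = ½·(171 − 105)·132 = 4356; PS = (105 − 105)·132 = 0; TS = 4356.
Monopoly sets MR = MC: 171 − Q = 105 ⇒ Q = 66, P = 171 − 0.5·66 = 138.
CS = ½·(171 − 138)·66 = 1089; PS = (138 − 105)·66 = 2178; TS = 3267.
Change in total surplus: 3267 − 4356 = −1089.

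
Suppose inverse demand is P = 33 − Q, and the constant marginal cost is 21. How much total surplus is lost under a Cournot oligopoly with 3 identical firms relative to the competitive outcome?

DWL = 4.5

Perfect competition: P = MC = 21, so 33 − Q = 21 and Q = 12.
Cournot with 3 identical firms: the symmetric best-response condition is 33 − 4q = 21. Each firm produces q = 3, total output Q = 9, price P = 24.
DWL is the triangle between Q = 9 and Q = 12: ½·(12 − 9)·(24 − 21) = 4.5.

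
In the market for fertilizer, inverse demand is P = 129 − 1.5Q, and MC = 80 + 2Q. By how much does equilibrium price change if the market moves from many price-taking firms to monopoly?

Competitive equilibrium sets price equal to marginal cost: 129 − 1.5Q = 80 + 2Q, so Q = 14 and P = 108.
Monopoly sets MR = MC: 129 − 3Q = 80 + 2Q ⇒ Q = 9.8, P = 129 − 1.5·9.8 = 114.3.
Change in equilibrium price: 114.3 − 108 = 6.3.

P rises by 6.3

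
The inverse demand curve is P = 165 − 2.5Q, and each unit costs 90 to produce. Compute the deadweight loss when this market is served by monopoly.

DWL = 281.25

Competitive firms price at marginal cost: P = 90, giving Q = 30.
Monopoly sets MR = MC: 165 − 5Q = 90 ⇒ Q = 15, P = 165 − 2.5·15 = 127.5.
DWL is the triangle between Q = 15 and Q = 30: ½·(30 − 15)·(127.5 − 90) = 281.25.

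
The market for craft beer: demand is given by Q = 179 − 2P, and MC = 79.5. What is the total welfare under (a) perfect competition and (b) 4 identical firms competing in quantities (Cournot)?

Inverting demand: P = 89.5 − 0.5Q.
Perfect competition: P = MC = 79.5, so 89.5 − 0.5Q = 79.5 and Q = 20.
CS = ½·(89.5 − 79.5)·20 = 100; PS = (79.5 − 79.5)·20 = 0; TS = 100.
With 4 symmetric Cournot firms, each firm's FOC gives 89.5 − 2.5q = 79.5, so q = 4, Q = 4·4 = 16, and P = 81.5.
CS = ½·(89.5 − 81.5)·16 = 64; PS = (81.5 − 79.5)·16 = 32; TS = 96.

Competition: TS = 100; Cournot: TS = 96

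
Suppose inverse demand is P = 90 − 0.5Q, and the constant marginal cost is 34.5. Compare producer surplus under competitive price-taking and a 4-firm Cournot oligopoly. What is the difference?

Under competition P = MC = 34.5, so Q = (90 − 34.5)/0.5 = 111.
PS = (34.5 − 34.5)·111 = 0.
With 4 symmetric Cournot firms, each firm's FOC gives 90 − 2.5q = 34.5, so q = 22.2, Q = 4·22.2 = 88.8, and P = 45.6.
PS = (45.6 − 34.5)·88.8 = 985.68.
Change in producer surplus: 985.68 − 0 = 985.68.

PS rises by 985.68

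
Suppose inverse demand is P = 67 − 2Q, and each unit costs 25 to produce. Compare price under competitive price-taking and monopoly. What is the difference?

Price rises by 21

Under competition P = MC = 25, so Q = (67 − 25)/2 = 21.
A monopolist chooses Q where MR = MC. MR = 67 − 4Q; setting this equal to 25 gives Q = 10.5 and P = 46.
Change in price: 46 − 25 = 21.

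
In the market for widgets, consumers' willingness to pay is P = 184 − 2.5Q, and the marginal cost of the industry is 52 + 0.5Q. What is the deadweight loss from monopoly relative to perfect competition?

DWL = 600

Competitive equilibrium sets price equal to marginal cost: 184 − 2.5Q = 52 + 0.5Q, so Q = 44 and P = 74.
Monopoly sets MR = MC: 184 − 5Q = 52 + 0.5Q ⇒ Q = 24, P = 184 − 2.5·24 = 124.
CS = ½·(184 − 74)·44 = 2420; PS = (74·44 − 52·44 − ½·0.5·44²) = 484; TS = 2904.
CS = ½·(184 − 124)·24 = 720; PS = (124·24 − 52·24 − ½·0.5·24²) = 1584; TS = 2304.
DWL = 2904 − 2304 = 600.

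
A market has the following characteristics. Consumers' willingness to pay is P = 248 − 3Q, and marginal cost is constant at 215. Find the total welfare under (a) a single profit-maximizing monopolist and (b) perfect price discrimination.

Monopoly sets MR = MC: 248 − 6Q = 215 ⇒ Q = 5.5, P = 248 − 3·5.5 = 231.5.
CS = ½·(248 − 231.5)·5.5 = 45.375; PS = (231.5 − 215)·5.5 = 90.75; TS = 136.125.
A perfectly discriminating monopolist sells every unit with P(Q) ≥ MC(Q), so output equals the competitive quantity Q = 11. Each buyer pays their reservation price, so CS = 0 and the firm captures all surplus.
TS = 181.5 (equal to competitive TS).

Monopoly: TS = 136.125; Perfect PD: TS = 181.5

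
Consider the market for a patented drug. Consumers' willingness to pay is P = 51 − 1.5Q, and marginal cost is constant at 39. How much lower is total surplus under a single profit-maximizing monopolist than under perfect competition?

Under competition P = MC = 39, so Q = (51 − 39)/1.5 = 8.
CS = ½·(51 − 39)·8 = 48; PS = (39 − 39)·8 = 0; TS = 48.
A monopolist chooses Q where MR = MC. MR = 51 − 3Q; setting this equal to 39 gives Q = 4 and P = 45.
CS = ½·(51 − 45)·4 = 12; PS = (45 − 39)·4 = 24; TS = 36.
Change in total surplus: 36 − 48 = −12.

Total surplus falls by 12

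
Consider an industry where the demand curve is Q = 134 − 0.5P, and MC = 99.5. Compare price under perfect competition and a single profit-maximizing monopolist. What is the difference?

P rises by 84.25

Inverting demand: P = 268 − 2Q.
Competitive firms price at marginal cost: P = 99.5, giving Q = 84.25.
The monopolist equates marginal revenue to marginal cost: 268 − 4Q = 99.5, so Q = 42.125. From demand, P = 183.75.
Change in price: 183.75 − 99.5 = 84.25.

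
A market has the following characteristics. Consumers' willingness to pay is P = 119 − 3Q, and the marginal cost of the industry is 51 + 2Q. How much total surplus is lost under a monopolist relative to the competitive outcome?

DWL = 65.025

Competitive equilibrium sets price equal to marginal cost: 119 − 3Q = 51 + 2Q, so Q = 13.6 and P = 78.2.
Monopoly sets MR = MC: 119 − 6Q = 51 + 2Q ⇒ Q = 8.5, P = 119 − 3·8.5 = 93.5.
CS = ½·(119 − 78.2)·13.6 = 277.44; PS = (78.2·13.6 − 51·13.6 − ½·2·13.6²) = 184.96; TS = 462.4.
CS = ½·(119 − 93.5)·8.5 = 108.375; PS = (93.5·8.5 − 51·8.5 − ½·2·8.5²) = 289; TS = 397.375.
DWL = 462.4 − 397.375 = 65.025.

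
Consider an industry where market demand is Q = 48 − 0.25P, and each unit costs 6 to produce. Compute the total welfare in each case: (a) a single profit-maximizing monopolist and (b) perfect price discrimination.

Monopoly: TS = 3243.375; Perfect PD: TS = 4324.5

Inverting demand: P = 192 − 4Q.
A monopolist chooses Q where MR = MC. MR = 192 − 8Q; setting this equal to 6 gives Q = 23.25 and P = 99.
CS = ½·(192 − 99)·23.25 = 1081.125; PS = (99 − 6)·23.25 = 2162.25; TS = 3243.375.
A perfectly discriminating monopolist sells every unit with P(Q) ≥ MC(Q), so output equals the competitive quantity Q = 46.5. Each buyer pays their reservation price, so CS = 0 and the firm captures all surplus.
TS = 4324.5 (equal to competitive TS).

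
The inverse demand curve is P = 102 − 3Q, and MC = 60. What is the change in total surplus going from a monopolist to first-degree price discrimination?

The monopolist equates marginal revenue to marginal cost: 102 − 6Q = 60, so Q = 7. From demand, P = 81.
CS = ½·(102 − 81)·7 = 73.5; PS = (81 − 60)·7 = 147; TS = 220.5.
A perfectly discriminating monopolist sells every unit with P(Q) ≥ MC(Q), so output equals the competitive quantity Q = 14. Each buyer pays their reservation price, so CS = 0 and the firm captures all surplus.
TS = 294 (equal to competitive TS).
Change in total surplus: 294 − 220.5 = 73.5.

TS rises by 73.5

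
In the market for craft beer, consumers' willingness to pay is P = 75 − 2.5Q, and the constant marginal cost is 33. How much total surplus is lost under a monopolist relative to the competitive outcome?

Under competition P = MC = 33, so Q = (75 − 33)/2.5 = 16.8.
The monopolist equates marginal revenue to marginal cost: 75 − 5Q = 33, so Q = 8.4. From demand, P = 54.
DWL is the triangle between Q = 8.4 and Q = 16.8: ½·(16.8 − 8.4)·(54 − 33) = 88.2.

DWL = 88.2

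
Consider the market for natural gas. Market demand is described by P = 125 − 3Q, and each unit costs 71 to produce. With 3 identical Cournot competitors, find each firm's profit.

π_i = 60.75

With 3 symmetric Cournot firms, each firm's FOC gives 125 − 12q = 71, so q = 4.5, Q = 3·4.5 = 13.5, and P = 84.5.
Each firm's profit = (84.5 − 71)·4.5 = 60.75.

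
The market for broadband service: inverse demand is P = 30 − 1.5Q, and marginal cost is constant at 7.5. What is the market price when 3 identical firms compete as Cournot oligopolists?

P = 13.125

With 3 symmetric Cournot firms, each firm's FOC gives 30 − 6q = 7.5, so q = 3.75, Q = 3·3.75 = 11.25, and P = 13.125.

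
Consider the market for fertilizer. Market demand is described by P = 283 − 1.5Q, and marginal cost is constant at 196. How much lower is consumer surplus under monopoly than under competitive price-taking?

Competitive firms price at marginal cost: P = 196, giving Q = 58.
CS = ½·(283 − 196)·58 = 2523.
The monopolist equates marginal revenue to marginal cost: 283 − 3Q = 196, so Q = 29. From demand, P = 239.5.
CS = ½·(283 − 239.5)·29 = 630.75.
Change in consumer surplus: 630.75 − 2523 = −1892.25.

Consumer surplus falls by 1892.25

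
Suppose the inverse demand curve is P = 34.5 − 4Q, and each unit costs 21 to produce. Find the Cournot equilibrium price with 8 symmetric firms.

In a 8-firm Cournot equilibrium, symmetry and the first-order condition give q = (34.5 − 21)/(36) = 0.375. So Q = 3 and P = 22.5.

P = 22.5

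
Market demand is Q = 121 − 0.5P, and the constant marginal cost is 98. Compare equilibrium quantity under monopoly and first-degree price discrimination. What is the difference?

Inverting demand: P = 242 − 2Q.
A monopolist chooses Q where MR = MC. MR = 242 − 4Q; setting this equal to 98 gives Q = 36 and P = 170.
With perfect price discrimination, output is the efficient level Q = 72 (where demand meets MC), but every buyer pays their willingness to pay: CS = 0 and PS = total surplus.
Change in equilibrium quantity: 72 − 36 = 36.

Equilibrium quantity rises by 36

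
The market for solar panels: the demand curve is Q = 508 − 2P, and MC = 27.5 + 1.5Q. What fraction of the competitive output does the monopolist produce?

Inverting demand: P = 254 − 0.5Q.
The monopolist equates marginal revenue to marginal cost: 254 − Q = 27.5 + 1.5Q, so Q = 90.6. From demand, P = 208.7.
Competitive equilibrium sets price equal to marginal cost: 254 − 0.5Q = 27.5 + 1.5Q, so Q = 113.25 and P = 197.375.
Ratio Q_m/Q_c = 90.6/113.25 = 0.8.

Q_m/Q_c = 0.8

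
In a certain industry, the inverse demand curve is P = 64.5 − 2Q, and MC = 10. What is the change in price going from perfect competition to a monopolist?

Perfect competition: P = MC = 10, so 64.5 − 2Q = 10 and Q = 27.25.
Monopoly sets MR = MC: 64.5 − 4Q = 10 ⇒ Q = 13.625, P = 64.5 − 2·13.625 = 37.25.
Change in price: 37.25 − 10 = 27.25.

P rises by 27.25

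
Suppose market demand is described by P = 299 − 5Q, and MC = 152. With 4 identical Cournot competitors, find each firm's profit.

In a 4-firm Cournot equilibrium, symmetry and the first-order condition give q = (299 − 152)/(25) = 5.88. So Q = 23.52 and P = 181.4.
Each firm's profit = (181.4 − 152)·5.88 = 172.872.

π_i = 172.872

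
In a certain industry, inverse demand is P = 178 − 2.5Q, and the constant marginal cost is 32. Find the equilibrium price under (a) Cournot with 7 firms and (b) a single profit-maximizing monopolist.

Cournot: P = 50.25; Monopoly: P = 105

In a 7-firm Cournot equilibrium, symmetry and the first-order condition give q = (178 − 32)/(20) = 7.3. So Q = 51.1 and P = 50.25.
The monopolist equates marginal revenue to marginal cost: 178 − 5Q = 32, so Q = 29.2. From demand, P = 105.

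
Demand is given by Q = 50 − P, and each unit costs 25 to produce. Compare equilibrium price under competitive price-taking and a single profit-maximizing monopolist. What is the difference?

P rises by 12.5

Inverting demand: P = 50 − Q.
Perfect competition: P = MC = 25, so 50 − Q = 25 and Q = 25.
Monopoly sets MR = MC: 50 − 2Q = 25 ⇒ Q = 12.5, P = 50 − 12.5 = 37.5.
Change in equilibrium price: 37.5 − 25 = 12.5.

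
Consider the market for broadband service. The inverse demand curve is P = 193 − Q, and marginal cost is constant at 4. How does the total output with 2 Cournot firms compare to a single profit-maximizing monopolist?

Cournot with 2 identical firms: the symmetric best-response condition is 193 − 3q = 4. Each firm produces q = 63, total output Q = 126, price P = 67.
A monopolist chooses Q where MR = MC. MR = 193 − 2Q; setting this equal to 4 gives Q = 94.5 and P = 98.5.

Cournot: Q = 126; Monopoly: Q = 94.5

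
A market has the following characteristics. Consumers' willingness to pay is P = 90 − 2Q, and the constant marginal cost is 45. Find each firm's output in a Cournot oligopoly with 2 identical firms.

q_i = 7.5

Cournot with 2 identical firms: the symmetric best-response condition is 90 − 6q = 45. Each firm produces q = 7.5, total output Q = 15, price P = 60.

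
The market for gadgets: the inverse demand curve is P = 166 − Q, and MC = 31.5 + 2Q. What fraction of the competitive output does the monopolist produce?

Monopoly sets MR = MC: 166 − 2Q = 31.5 + 2Q ⇒ Q = 33.625, P = 166 − 33.625 = 132.375.
Competitive equilibrium sets price equal to marginal cost: 166 − Q = 31.5 + 2Q, so Q = 269/6 and P = 727/6.
Ratio Q_m/Q_c = 33.625/(269/6) = 0.75.

Q_m/Q_c = 0.75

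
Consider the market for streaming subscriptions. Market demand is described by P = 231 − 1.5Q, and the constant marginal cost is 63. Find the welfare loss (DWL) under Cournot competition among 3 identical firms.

Under competition P = MC = 63, so Q = (231 − 63)/1.5 = 112.
Cournot with 3 identical firms: the symmetric best-response condition is 231 − 6q = 63. Each firm produces q = 28, total output Q = 84, price P = 105.
DWL is the triangle between Q = 84 and Q = 112: ½·(112 − 84)·(105 − 63) = 588.

DWL = 588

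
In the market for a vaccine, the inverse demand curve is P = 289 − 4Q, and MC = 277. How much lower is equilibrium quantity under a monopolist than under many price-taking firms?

Q falls by 1.5

Under competition P = MC = 277, so Q = (289 − 277)/4 = 3.
A monopolist chooses Q where MR = MC. MR = 289 − 8Q; setting this equal to 277 gives Q = 1.5 and P = 283.
Change in equilibrium quantity: 1.5 − 3 = −1.5.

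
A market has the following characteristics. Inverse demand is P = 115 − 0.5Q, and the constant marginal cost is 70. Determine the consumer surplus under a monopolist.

CS = 506.25

Monopoly sets MR = MC: 115 − Q = 70 ⇒ Q = 45, P = 115 − 0.5·45 = 92.5.
CS = ½·(115 − 92.5)·45 = 506.25.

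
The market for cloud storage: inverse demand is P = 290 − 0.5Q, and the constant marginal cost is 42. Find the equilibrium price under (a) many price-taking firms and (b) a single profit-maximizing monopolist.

Competition: P = 42; Monopoly: P = 166

Under competition P = MC = 42, so Q = (290 − 42)/0.5 = 496.
The monopolist equates marginal revenue to marginal cost: 290 − Q = 42, so Q = 248. From demand, P = 166.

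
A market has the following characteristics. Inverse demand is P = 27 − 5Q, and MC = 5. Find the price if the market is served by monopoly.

Monopoly sets MR = MC: 27 − 10Q = 5 ⇒ Q = 2.2, P = 27 − 5·2.2 = 16.

P = 16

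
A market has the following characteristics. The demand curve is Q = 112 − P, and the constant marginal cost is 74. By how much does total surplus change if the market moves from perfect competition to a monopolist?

TS falls by 180.5

Inverting demand: P = 112 − Q.
Perfect competition: P = MC = 74, so 112 − Q = 74 and Q = 38.
CS = ½·(112 − 74)·38 = 722; PS = (74 − 74)·38 = 0; TS = 722.
The monopolist equates marginal revenue to marginal cost: 112 − 2Q = 74, so Q = 19. From demand, P = 93.
CS = ½·(112 − 93)·19 = 180.5; PS = (93 − 74)·19 = 361; TS = 541.5.
Change in total surplus: 541.5 − 722 = −180.5.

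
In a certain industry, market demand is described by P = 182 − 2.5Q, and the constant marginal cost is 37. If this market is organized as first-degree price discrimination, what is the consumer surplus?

CS = 0

A perfectly discriminating monopolist sells every unit with P(Q) ≥ MC(Q), so output equals the competitive quantity Q = 58. Each buyer pays their reservation price, so CS = 0 and the firm captures all surplus.
CS = 0.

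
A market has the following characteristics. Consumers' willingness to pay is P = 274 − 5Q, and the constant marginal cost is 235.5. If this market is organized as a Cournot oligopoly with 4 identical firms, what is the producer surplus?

PS = 47.432

Cournot with 4 identical firms: the symmetric best-response condition is 274 − 25q = 235.5. Each firm produces q = 1.54, total output Q = 6.16, price P = 243.2.
PS = (243.2 − 235.5)·6.16 = 47.432.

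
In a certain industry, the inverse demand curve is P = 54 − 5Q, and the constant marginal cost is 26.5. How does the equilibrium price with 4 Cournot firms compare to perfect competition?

Cournot: P = 32; Competition: P = 26.5

With 4 symmetric Cournot firms, each firm's FOC gives 54 − 25q = 26.5, so q = 1.1, Q = 4·1.1 = 4.4, and P = 32.
Competitive firms price at marginal cost: P = 26.5, giving Q = 5.5.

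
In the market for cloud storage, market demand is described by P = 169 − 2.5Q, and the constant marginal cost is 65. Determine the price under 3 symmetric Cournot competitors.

Cournot with 3 identical firms: the symmetric best-response condition is 169 − 10q = 65. Each firm produces q = 10.4, total output Q = 31.2, price P = 91.

P = 91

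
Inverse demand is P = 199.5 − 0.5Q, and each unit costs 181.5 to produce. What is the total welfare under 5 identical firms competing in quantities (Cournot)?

TS = 315

In a 5-firm Cournot equilibrium, symmetry and the first-order condition give q = (199.5 − 181.5)/(3) = 6. So Q = 30 and P = 184.5.
CS = ½·(199.5 − 184.5)·30 = 225; PS = (184.5 − 181.5)·30 = 90; TS = 315.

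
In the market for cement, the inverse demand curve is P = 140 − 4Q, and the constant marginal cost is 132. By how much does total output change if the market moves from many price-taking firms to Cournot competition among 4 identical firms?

Under competition P = MC = 132, so Q = (140 − 132)/4 = 2.
In a 4-firm Cournot equilibrium, symmetry and the first-order condition give q = (140 − 132)/(20) = 0.4. So Q = 1.6 and P = 133.6.
Change in total output: 1.6 − 2 = −0.4.

Total output falls by 0.4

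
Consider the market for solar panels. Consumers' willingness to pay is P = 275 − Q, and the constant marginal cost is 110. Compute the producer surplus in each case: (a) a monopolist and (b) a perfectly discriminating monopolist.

Monopoly: PS = 6806.25; Perfect PD: PS = 13612.5

Monopoly sets MR = MC: 275 − 2Q = 110 ⇒ Q = 82.5, P = 275 − 82.5 = 192.5.
PS = (192.5 − 110)·82.5 = 6806.25.
Under first-degree price discrimination the firm charges each unit its demand price and produces up to where P = MC, i.e. Q = 165. Consumer surplus is zero; producer surplus equals total surplus.
PS = ½·(275 − 110)·165 = 13612.5.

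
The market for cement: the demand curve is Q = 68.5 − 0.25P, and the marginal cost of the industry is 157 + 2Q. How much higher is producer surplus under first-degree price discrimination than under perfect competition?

Inverting demand: P = 274 − 4Q.
Competitive equilibrium sets price equal to marginal cost: 274 − 4Q = 157 + 2Q, so Q = 19.5 and P = 196.
PS = P·Q − VC(Q) = 196·19.5 − (157·19.5 + ½·2·19.5²) = 380.25.
A perfectly discriminating monopolist sells every unit with P(Q) ≥ MC(Q), so output equals the competitive quantity Q = 19.5. Each buyer pays their reservation price, so CS = 0 and the firm captures all surplus.
PS = ½·(274 − 157)·19.5 = 1140.75.
Change in producer surplus: 1140.75 − 380.25 = 760.5.

PS rises by 760.5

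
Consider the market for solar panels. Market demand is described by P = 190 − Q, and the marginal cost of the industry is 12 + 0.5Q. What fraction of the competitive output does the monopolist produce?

A monopolist chooses Q where MR = MC. MR = 190 − 2Q; setting this equal to 12 + 0.5Q gives Q = 71.2 and P = 118.8.
Competitive equilibrium sets price equal to marginal cost: 190 − Q = 12 + 0.5Q, so Q = 356/3 and P = 214/3.
Ratio Q_m/Q_c = 71.2/(356/3) = 0.6.

Q_m/Q_c = 0.6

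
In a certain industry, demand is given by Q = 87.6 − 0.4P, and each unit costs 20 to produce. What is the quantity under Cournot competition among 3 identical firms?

Inverting demand: P = 219 − 2.5Q.
In a 3-firm Cournot equilibrium, symmetry and the first-order condition give q = (219 − 20)/(10) = 19.9. So Q = 59.7 and P = 69.75.

Q = 59.7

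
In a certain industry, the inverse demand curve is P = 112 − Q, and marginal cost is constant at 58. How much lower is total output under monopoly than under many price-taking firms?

Perfect competition: P = MC = 58, so 112 − Q = 58 and Q = 54.
A monopolist chooses Q where MR = MC. MR = 112 − 2Q; setting this equal to 58 gives Q = 27 and P = 85.
Change in total output: 27 − 54 = −27.

Q falls by 27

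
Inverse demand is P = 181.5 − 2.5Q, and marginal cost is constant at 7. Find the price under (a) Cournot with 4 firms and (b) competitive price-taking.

Cournot: P = 41.9; Competition: P = 7

In a 4-firm Cournot equilibrium, symmetry and the first-order condition give q = (181.5 − 7)/(12.5) = 13.96. So Q = 55.84 and P = 41.9.
Competitive firms price at marginal cost: P = 7, giving Q = 69.8.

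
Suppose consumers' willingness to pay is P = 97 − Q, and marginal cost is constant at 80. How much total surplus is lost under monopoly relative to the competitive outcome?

Competitive firms price at marginal cost: P = 80, giving Q = 17.
A monopolist chooses Q where MR = MC. MR = 97 − 2Q; setting this equal to 80 gives Q = 8.5 and P = 88.5.
DWL is the triangle between Q = 8.5 and Q = 17: ½·(17 − 8.5)·(88.5 − 80) = 36.125.

DWL = 36.125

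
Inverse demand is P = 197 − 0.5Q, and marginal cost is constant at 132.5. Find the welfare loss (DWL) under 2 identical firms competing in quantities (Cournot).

Under competition P = MC = 132.5, so Q = (197 − 132.5)/0.5 = 129.
In a 2-firm Cournot equilibrium, symmetry and the first-order condition give q = (197 − 132.5)/(1.5) = 43. So Q = 86 and P = 154.
DWL is the triangle between Q = 86 and Q = 129: ½·(129 − 86)·(154 − 132.5) = 462.25.

DWL = 462.25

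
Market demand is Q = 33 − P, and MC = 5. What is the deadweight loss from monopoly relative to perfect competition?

Inverting demand: P = 33 − Q.
Competitive firms price at marginal cost: P = 5, giving Q = 28.
The monopolist equates marginal revenue to marginal cost: 33 − 2Q = 5, so Q = 14. From demand, P = 19.
DWL is the triangle between Q = 14 and Q = 28: ½·(28 − 14)·(19 − 5) = 98.

DWL = 98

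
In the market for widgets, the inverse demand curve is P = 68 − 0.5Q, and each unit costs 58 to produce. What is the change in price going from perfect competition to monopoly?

Competitive firms price at marginal cost: P = 58, giving Q = 20.
The monopolist equates marginal revenue to marginal cost: 68 − Q = 58, so Q = 10. From demand, P = 63.
Change in price: 63 − 58 = 5.

Price rises by 5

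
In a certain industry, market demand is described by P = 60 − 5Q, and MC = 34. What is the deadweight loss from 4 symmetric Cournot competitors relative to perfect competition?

DWL = 2.704

Under competition P = MC = 34, so Q = (60 − 34)/5 = 5.2.
In a 4-firm Cournot equilibrium, symmetry and the first-order condition give q = (60 − 34)/(25) = 1.04. So Q = 4.16 and P = 39.2.
DWL is the triangle between Q = 4.16 and Q = 5.2: ½·(5.2 − 4.16)·(39.2 − 34) = 2.704.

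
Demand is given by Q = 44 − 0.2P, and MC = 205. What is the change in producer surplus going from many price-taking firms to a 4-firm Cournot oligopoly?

Producer surplus rises by 7.2

Inverting demand: P = 220 − 5Q.
Perfect competition: P = MC = 205, so 220 − 5Q = 205 and Q = 3.
PS = (205 − 205)·3 = 0.
In a 4-firm Cournot equilibrium, symmetry and the first-order condition give q = (220 − 205)/(25) = 0.6. So Q = 2.4 and P = 208.
PS = (208 − 205)·2.4 = 7.2.
Change in producer surplus: 7.2 − 0 = 7.2.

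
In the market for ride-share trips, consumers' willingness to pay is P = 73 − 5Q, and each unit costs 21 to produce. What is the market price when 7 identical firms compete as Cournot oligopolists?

P = 27.5

Cournot with 7 identical firms: the symmetric best-response condition is 73 − 40q = 21. Each firm produces q = 1.3, total output Q = 9.1, price P = 27.5.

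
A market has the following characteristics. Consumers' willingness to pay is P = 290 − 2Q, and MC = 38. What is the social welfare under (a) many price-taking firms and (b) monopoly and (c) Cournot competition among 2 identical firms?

Competitive firms price at marginal cost: P = 38, giving Q = 126.
CS = ½·(290 − 38)·126 = 15876; PS = (38 − 38)·126 = 0; TS = 15876.
Monopoly sets MR = MC: 290 − 4Q = 38 ⇒ Q = 63, P = 290 − 2·63 = 164.
CS = ½·(290 − 164)·63 = 3969; PS = (164 − 38)·63 = 7938; TS = 11907.
In a 2-firm Cournot equilibrium, symmetry and the first-order condition give q = (290 − 38)/(6) = 42. So Q = 84 and P = 122.
CS = ½·(290 − 122)·84 = 7056; PS = (122 − 38)·84 = 7056; TS = 14112.

Competition: TS = 15876; Monopoly: TS = 11907; Cournot: TS = 14112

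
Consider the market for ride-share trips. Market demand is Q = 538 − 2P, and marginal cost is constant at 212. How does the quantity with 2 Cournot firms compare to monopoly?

Cournot: Q = 76; Monopoly: Q = 57

Inverting demand: P = 269 − 0.5Q.
In a 2-firm Cournot equilibrium, symmetry and the first-order condition give q = (269 − 212)/(1.5) = 38. So Q = 76 and P = 231.
Monopoly sets MR = MC: 269 − Q = 212 ⇒ Q = 57, P = 269 − 0.5·57 = 240.5.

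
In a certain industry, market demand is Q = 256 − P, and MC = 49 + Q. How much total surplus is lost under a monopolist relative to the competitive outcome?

Inverting demand: P = 256 − Q.
Under competition P = MC: 256 − Q = 49 + Q ⇒ Q = 103.5, P = 152.5.
The monopolist equates marginal revenue to marginal cost: 256 − 2Q = 49 + Q, so Q = 69. From demand, P = 187.
CS = ½·(256 − 152.5)·103.5 = 5356.125; PS = (152.5·103.5 − 49·103.5 − ½·1·103.5²) = 5356.125; TS = 10712.25.
CS = ½·(256 − 187)·69 = 2380.5; PS = (187·69 − 49·69 − ½·1·69²) = 7141.5; TS = 9522.
DWL = 10712.25 − 9522 = 1190.25.

DWL = 1190.25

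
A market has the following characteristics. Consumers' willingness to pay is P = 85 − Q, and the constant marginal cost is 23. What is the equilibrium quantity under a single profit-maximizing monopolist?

A monopolist chooses Q where MR = MC. MR = 85 − 2Q; setting this equal to 23 gives Q = 31 and P = 54.

Q = 31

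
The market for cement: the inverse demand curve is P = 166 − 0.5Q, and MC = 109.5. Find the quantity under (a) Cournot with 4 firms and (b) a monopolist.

Cournot: Q = 90.4; Monopoly: Q = 56.5

Cournot with 4 identical firms: the symmetric best-response condition is 166 − 2.5q = 109.5. Each firm produces q = 22.6, total output Q = 90.4, price P = 120.8.
A monopolist chooses Q where MR = MC. MR = 166 − Q; setting this equal to 109.5 gives Q = 56.5 and P = 137.75.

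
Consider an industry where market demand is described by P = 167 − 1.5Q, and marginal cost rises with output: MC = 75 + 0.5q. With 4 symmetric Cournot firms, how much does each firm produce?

q_i = 11.5

Cournot with 4 identical firms: the symmetric best-response condition is 167 − 7.5q = 75 + 0.5q. Each firm produces q = 11.5, total output Q = 46, price P = 98.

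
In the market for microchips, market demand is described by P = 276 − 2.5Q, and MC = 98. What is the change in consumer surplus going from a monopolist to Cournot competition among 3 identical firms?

CS rises by 1980.25

Monopoly sets MR = MC: 276 − 5Q = 98 ⇒ Q = 35.6, P = 276 − 2.5·35.6 = 187.
CS = ½·(276 − 187)·35.6 = 1584.2.
Cournot with 3 identical firms: the symmetric best-response condition is 276 − 10q = 98. Each firm produces q = 17.8, total output Q = 53.4, price P = 142.5.
CS = ½·(276 − 142.5)·53.4 = 3564.45.
Change in consumer surplus: 3564.45 − 1584.2 = 1980.25.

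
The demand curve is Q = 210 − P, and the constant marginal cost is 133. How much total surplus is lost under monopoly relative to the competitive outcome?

Inverting demand: P = 210 − Q.
Under competition P = MC = 133, so Q = (210 − 133)/1 = 77.
Monopoly sets MR = MC: 210 − 2Q = 133 ⇒ Q = 38.5, P = 210 − 38.5 = 171.5.
DWL is the triangle between Q = 38.5 and Q = 77: ½·(77 − 38.5)·(171.5 − 133) = 741.125.

DWL = 741.125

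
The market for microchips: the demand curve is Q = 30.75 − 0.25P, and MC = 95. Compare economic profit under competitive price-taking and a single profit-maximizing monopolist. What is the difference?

Economic profit rises by 49

Inverting demand: P = 123 − 4Q.
Competitive firms price at marginal cost: P = 95, giving Q = 7.
Profit = (95 − 95)·7 = 0.
A monopolist chooses Q where MR = MC. MR = 123 − 8Q; setting this equal to 95 gives Q = 3.5 and P = 109.
Profit = (109 − 95)·3.5 = 49.
Change in economic profit: 49 − 0 = 49.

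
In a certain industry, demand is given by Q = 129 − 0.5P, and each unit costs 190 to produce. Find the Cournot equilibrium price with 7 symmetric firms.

P = 198.5

Inverting demand: P = 258 − 2Q.
In a 7-firm Cournot equilibrium, symmetry and the first-order condition give q = (258 − 190)/(16) = 4.25. So Q = 29.75 and P = 198.5.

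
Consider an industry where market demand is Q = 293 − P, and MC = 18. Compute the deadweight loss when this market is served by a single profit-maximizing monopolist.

Inverting demand: P = 293 − Q.
Perfect competition: P = MC = 18, so 293 − Q = 18 and Q = 275.
A monopolist chooses Q where MR = MC. MR = 293 − 2Q; setting this equal to 18 gives Q = 137.5 and P = 155.5.
DWL is the triangle between Q = 137.5 and Q = 275: ½·(275 − 137.5)·(155.5 − 18) = 9453.125.

DWL = 9453.125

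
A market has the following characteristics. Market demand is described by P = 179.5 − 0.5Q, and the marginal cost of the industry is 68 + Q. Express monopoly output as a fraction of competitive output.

Q_m/Q_c = 0.75

The monopolist equates marginal revenue to marginal cost: 179.5 − Q = 68 + Q, so Q = 55.75. From demand, P = 151.625.
Competitive equilibrium sets price equal to marginal cost: 179.5 − 0.5Q = 68 + Q, so Q = 223/3 and P = 427/3.
Ratio Q_m/Q_c = 55.75/(223/3) = 0.75.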